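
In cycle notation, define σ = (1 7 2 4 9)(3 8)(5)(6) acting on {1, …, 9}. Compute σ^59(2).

7

2 lies in the 5-cycle (1 7 2 4 9).
Since the cycle has length 5, σ^59 acts on it the same as σ^4 (59 mod 5 = 4).
Advancing 4 steps from 2: 2 → 4 → 9 → 1 → 7.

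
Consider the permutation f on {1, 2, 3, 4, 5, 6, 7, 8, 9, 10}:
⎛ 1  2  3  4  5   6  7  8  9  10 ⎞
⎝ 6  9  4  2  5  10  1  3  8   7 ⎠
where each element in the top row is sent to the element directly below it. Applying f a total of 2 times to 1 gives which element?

10

Tracing 1 → 6 → … returns to 1 after 4 steps, so 1 lies in a 4-cycle (1 6 10 7).
Advancing 2 steps from 1: 1 → 6 → 10.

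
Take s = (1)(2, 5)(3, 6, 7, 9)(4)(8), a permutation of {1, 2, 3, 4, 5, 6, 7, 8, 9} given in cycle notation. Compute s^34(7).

7 lies in the 4-cycle (3, 6, 7, 9).
Since the cycle has length 4, s^34 acts on it the same as s^2 (34 mod 4 = 2).
Stepping 2 places around the cycle: 7 → 9 → 3.

3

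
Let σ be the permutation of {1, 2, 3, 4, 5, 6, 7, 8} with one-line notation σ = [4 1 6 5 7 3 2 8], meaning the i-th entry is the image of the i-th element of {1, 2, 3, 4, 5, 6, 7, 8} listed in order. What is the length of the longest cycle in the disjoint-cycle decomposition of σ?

5

Decomposing into disjoint cycles gives (1 4 5 7 2)(3 6); the longest has length 5.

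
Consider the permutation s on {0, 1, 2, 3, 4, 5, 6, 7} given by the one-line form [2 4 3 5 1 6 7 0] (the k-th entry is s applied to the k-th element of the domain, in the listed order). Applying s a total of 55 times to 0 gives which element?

Tracing 0 → 2 → … returns to 0 after 6 steps, so 0 lies in a 6-cycle (0, 2, 3, 5, 6, 7).
On a 6-cycle, s^6 is the identity, so s^55 = s^1 there (55 ≡ 1 mod 6).
Stepping 1 place around the cycle: 0 → 2.

2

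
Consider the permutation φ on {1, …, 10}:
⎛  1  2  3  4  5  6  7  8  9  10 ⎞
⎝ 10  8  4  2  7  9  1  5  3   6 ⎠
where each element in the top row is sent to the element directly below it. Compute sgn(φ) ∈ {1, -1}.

-1

In disjoint-cycle form the cycle lengths are 10.
A cycle is odd iff its length is even; φ has 1 even-length cycle, so sgn(φ) = (−1)^1 and φ is odd.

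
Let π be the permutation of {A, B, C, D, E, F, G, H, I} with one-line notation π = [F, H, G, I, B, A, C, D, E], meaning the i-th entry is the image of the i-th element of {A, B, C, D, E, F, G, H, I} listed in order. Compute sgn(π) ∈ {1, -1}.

1

In disjoint-cycle form the cycle lengths are 5, 2, 2.
A cycle is odd iff its length is even; π has 2 even-length cycles, so sgn(π) = (−1)^2 and π is even.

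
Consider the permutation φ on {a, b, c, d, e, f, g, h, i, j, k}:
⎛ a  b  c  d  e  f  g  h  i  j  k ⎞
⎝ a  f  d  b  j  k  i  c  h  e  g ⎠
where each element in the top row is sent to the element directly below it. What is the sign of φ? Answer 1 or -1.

1

In disjoint-cycle form the cycle lengths are 8, 2, 1.
A cycle of length ℓ contributes ℓ−1 transpositions, so φ is a product of 7 + 1 = 8 transpositions — even.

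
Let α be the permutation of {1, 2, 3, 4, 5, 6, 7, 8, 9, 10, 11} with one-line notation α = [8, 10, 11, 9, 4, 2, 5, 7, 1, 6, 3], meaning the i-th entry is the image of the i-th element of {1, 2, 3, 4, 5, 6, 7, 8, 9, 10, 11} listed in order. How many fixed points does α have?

0

No element satisfies α(x) = x, so there are 0 fixed points.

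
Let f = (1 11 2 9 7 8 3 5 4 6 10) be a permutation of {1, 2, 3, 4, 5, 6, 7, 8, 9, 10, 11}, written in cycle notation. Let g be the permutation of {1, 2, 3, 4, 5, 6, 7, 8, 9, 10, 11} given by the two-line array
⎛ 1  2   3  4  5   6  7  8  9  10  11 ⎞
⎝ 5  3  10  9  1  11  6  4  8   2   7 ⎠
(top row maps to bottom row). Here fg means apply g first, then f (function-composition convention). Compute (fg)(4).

7

First apply g: g(4) = 9, then f(9) = 7. Thus (fg)(4) = 7.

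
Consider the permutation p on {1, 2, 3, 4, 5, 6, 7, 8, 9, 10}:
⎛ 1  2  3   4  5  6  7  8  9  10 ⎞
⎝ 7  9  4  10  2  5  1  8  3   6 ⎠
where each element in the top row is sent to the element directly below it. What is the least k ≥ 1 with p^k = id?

14

Writing p as disjoint cycles, the cycle lengths are 7, 2, 1.
The order of p is the least common multiple of its cycle lengths: lcm(7, 2) = 14.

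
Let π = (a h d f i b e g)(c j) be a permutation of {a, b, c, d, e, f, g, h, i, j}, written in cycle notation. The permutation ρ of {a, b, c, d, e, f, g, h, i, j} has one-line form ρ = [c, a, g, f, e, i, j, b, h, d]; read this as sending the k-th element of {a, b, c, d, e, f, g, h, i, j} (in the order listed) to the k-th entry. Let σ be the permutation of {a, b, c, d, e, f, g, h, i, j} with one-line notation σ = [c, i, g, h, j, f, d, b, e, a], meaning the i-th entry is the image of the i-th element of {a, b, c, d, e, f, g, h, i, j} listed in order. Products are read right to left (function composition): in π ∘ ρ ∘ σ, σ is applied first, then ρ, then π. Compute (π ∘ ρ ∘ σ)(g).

i

Chase g: σ(g) = d; ρ(d) = f; π(f) = i. Hence (π ∘ ρ ∘ σ)(g) = i.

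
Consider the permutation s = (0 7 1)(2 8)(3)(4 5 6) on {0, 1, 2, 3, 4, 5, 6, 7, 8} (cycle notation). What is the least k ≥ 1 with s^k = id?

6

The cycle type of s is (3, 3, 2, 1).
Since disjoint cycles commute, ord(s) = lcm(3, 3, 2) = 6.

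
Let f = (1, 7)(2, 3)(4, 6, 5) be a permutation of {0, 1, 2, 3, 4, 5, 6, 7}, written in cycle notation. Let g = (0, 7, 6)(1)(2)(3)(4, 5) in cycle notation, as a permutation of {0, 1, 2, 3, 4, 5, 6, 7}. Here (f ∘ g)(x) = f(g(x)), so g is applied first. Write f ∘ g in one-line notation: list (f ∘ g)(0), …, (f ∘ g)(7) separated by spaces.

1 7 3 2 4 6 0 5

(f ∘ g)(x) = f(g(x)). Computing each image: f(g(0)) = f(7) = 1, f(g(1)) = f(1) = 7, f(g(2)) = f(2) = 3, f(g(3)) = f(3) = 2, f(g(4)) = f(5) = 4, f(g(5)) = f(4) = 6, f(g(6)) = f(0) = 0, f(g(7)) = f(6) = 5.
Hence f ∘ g = [1 7 3 2 4 6 0 5].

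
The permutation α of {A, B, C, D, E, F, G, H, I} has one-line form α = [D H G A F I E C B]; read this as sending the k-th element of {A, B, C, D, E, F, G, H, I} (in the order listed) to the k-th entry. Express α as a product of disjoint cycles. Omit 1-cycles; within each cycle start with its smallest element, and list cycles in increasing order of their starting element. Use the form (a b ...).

(A D)(B H C G E F I)

Iterating α from A gives A → D → A; that is the 2-cycle (A D).
Repeating from the next unused element and collecting all non-trivial cycles gives (A D)(B H C G E F I).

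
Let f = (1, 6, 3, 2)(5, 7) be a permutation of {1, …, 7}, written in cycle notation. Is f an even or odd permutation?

The cycle lengths are 4, 2, 1.
A cycle is odd iff its length is even; f has 2 even-length cycles, so sgn(f) = (−1)^2 and f is even.

even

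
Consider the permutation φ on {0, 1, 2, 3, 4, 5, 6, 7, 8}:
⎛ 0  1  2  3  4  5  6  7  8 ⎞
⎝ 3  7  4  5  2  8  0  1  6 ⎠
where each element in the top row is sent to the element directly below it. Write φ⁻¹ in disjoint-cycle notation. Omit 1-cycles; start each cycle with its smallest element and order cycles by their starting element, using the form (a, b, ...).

(0, 6, 8, 5, 3)(1, 7)(2, 4)

The cycle decomposition of φ is (0, 3, 5, 8, 6)(1, 7)(2, 4).
Reversing each cycle (and rotating so the smallest element leads) gives φ⁻¹ = (0, 6, 8, 5, 3)(1, 7)(2, 4).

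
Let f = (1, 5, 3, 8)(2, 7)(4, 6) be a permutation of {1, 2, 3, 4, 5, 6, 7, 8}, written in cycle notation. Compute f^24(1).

1 lies in the 4-cycle (1, 5, 3, 8).
Since the cycle has length 4, f^24 acts on it the same as f^0 (24 mod 4 = 0).
So f^24(1) = 1.

1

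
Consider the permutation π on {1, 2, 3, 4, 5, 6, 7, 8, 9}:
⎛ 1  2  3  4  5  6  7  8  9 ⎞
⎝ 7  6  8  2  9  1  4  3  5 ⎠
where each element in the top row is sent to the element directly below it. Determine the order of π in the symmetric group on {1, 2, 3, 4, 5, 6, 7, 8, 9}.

Writing π as disjoint cycles, the cycle lengths are 5, 2, 2.
The order of π is the least common multiple of its cycle lengths: lcm(5, 2, 2) = 10.

10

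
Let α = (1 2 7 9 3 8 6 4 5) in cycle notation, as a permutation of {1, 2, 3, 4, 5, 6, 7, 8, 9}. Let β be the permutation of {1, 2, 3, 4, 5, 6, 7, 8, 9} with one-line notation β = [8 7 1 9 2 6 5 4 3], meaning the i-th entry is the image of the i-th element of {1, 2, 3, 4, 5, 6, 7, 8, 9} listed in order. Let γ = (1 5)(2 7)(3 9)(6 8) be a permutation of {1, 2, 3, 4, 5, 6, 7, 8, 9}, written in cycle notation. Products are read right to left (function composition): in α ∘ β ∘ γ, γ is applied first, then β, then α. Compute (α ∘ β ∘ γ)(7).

(α ∘ β ∘ γ)(7) = α(β(γ(7))). γ(7) = 2, then β(2) = 7, then α(7) = 9, so the result is 9.

9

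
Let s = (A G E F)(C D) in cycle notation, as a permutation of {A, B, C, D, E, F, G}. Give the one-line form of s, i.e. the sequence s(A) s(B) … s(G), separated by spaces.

Each element maps to the next entry in its cycle (wrapping to the front): A→G, B→B, C→D, D→C, E→F, F→A, G→E.
Listing these in domain order gives G B D C F A E.

G B D C F A E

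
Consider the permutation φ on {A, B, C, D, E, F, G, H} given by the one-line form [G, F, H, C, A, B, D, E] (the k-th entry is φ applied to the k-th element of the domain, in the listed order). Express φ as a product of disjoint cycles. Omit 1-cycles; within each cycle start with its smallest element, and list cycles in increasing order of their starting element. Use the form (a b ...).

From A: A → G → D → C → H → E → A, closing the cycle (A G D C H E).
Continuing from each remaining unvisited element yields (A G D C H E)(B F).

(A G D C H E)(B F)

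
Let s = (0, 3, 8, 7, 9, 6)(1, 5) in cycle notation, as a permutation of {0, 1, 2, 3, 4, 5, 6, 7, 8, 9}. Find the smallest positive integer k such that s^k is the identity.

6

The disjoint cycles have lengths 6, 2, 1, 1.
The order is lcm(6, 2) = 6.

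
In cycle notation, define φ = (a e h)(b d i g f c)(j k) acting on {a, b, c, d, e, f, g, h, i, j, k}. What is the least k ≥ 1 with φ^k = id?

6

The cycle type of φ is (6, 3, 2).
The order of φ is the least common multiple of its cycle lengths: lcm(6, 3, 2) = 6.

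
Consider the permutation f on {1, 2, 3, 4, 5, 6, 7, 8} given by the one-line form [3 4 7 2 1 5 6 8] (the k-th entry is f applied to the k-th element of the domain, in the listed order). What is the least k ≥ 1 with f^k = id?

10

Decomposing into disjoint cycles gives cycle lengths 5, 2, 1.
The order is lcm(5, 2) = 10.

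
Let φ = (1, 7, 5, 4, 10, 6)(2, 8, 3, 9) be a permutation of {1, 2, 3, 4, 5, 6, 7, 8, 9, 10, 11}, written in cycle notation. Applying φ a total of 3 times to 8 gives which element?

8 lies in the 4-cycle (2, 8, 3, 9).
Stepping 3 places around the cycle: 8 → 3 → 9 → 2.

2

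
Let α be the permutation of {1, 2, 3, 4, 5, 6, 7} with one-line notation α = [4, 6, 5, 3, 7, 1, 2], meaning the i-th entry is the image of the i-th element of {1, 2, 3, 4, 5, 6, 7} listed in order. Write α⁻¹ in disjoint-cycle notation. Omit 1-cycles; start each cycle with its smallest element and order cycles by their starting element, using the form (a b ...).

The cycle decomposition of α is (1 4 3 5 7 2 6).
The inverse reverses every cycle; in canonical form, α⁻¹ = (1 6 2 7 5 3 4).

(1 6 2 7 5 3 4)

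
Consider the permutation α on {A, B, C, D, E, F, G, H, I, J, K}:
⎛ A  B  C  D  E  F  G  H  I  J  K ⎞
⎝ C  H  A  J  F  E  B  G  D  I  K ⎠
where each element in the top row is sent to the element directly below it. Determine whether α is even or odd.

even

In disjoint-cycle form the cycle lengths are 3, 3, 2, 2, 1.
A cycle is odd iff its length is even; α has 2 even-length cycles, so sgn(α) = (−1)^2 and α is even.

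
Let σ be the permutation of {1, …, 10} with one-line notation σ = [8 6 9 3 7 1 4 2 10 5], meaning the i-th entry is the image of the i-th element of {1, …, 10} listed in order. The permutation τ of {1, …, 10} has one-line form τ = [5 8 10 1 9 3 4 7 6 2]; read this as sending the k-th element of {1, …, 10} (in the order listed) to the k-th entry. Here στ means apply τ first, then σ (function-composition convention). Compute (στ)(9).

First apply τ: τ(9) = 6, then σ(6) = 1. Thus (στ)(9) = 1.

1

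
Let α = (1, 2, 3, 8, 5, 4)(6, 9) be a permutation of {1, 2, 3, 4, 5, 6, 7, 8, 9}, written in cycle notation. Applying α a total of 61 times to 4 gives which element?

4 lies in the 6-cycle (1, 2, 3, 8, 5, 4).
Powers repeat with period 6 on this cycle, and 61 mod 6 = 1, so α^61(4) = α^1(4).
Advancing 1 step from 4: 4 → 1.

1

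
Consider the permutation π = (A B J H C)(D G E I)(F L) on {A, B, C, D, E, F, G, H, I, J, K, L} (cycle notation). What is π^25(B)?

B

B lies in the 5-cycle (A B J H C).
Powers repeat with period 5 on this cycle, and 25 mod 5 = 0, so π^25(B) = π^0(B).
So π^25(B) = B.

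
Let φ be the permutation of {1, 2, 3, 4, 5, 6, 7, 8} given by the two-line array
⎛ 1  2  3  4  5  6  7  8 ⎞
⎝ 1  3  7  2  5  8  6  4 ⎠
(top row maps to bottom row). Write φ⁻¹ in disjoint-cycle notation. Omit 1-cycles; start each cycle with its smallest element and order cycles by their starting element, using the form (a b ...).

First write φ in disjoint cycles: (2 3 7 6 8 4).
The inverse reverses every cycle; in canonical form, φ⁻¹ = (2 4 8 6 7 3).

(2 4 8 6 7 3)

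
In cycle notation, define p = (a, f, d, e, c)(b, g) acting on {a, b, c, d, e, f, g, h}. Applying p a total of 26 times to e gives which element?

c

e lies in the 5-cycle (a, f, d, e, c).
Powers repeat with period 5 on this cycle, and 26 mod 5 = 1, so p^26(e) = p^1(e).
Stepping 1 place around the cycle: e → c.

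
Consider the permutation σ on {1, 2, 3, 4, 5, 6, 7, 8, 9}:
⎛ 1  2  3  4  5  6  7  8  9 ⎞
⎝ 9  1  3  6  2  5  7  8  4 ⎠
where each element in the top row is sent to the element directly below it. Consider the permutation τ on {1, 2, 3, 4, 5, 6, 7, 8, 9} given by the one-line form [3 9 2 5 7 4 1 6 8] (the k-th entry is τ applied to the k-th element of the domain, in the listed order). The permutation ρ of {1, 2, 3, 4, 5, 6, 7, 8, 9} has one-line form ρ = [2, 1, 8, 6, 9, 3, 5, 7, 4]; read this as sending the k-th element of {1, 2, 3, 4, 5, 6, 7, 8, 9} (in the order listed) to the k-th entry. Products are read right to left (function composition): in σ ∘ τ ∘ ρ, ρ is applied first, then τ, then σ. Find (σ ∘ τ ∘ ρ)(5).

(σ ∘ τ ∘ ρ)(5) = σ(τ(ρ(5))). ρ(5) = 9, then τ(9) = 8, then σ(8) = 8, so the result is 8.

8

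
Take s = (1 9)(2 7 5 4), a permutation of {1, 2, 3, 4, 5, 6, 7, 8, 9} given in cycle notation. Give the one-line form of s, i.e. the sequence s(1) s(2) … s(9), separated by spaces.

9 7 3 2 4 6 5 8 1

Each element maps to the next entry in its cycle (wrapping to the front): 1→9, 2→7, 3→3, 4→2, 5→4, 6→6, 7→5, 8→8, 9→1.
Listing these in domain order gives 9 7 3 2 4 6 5 8 1.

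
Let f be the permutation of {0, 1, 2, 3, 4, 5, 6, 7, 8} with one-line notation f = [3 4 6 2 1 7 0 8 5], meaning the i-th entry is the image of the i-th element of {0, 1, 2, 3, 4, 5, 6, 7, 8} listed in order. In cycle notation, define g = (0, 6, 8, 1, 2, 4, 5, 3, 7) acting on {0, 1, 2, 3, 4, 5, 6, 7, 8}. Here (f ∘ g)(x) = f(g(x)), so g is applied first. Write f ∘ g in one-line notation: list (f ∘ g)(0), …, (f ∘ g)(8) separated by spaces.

(f ∘ g)(x) = f(g(x)). Computing each image: f(g(0)) = f(6) = 0, f(g(1)) = f(2) = 6, f(g(2)) = f(4) = 1, f(g(3)) = f(7) = 8, f(g(4)) = f(5) = 7, f(g(5)) = f(3) = 2, f(g(6)) = f(8) = 5, f(g(7)) = f(0) = 3, f(g(8)) = f(1) = 4.
Hence f ∘ g = [0 6 1 8 7 2 5 3 4].

0 6 1 8 7 2 5 3 4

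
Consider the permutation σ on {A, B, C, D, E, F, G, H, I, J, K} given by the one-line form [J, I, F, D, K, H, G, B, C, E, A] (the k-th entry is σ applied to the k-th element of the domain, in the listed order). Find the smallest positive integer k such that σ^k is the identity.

20

The disjoint-cycle form of σ has cycle lengths 5, 4, 1, 1.
The order of σ is the least common multiple of its cycle lengths: lcm(5, 4) = 20.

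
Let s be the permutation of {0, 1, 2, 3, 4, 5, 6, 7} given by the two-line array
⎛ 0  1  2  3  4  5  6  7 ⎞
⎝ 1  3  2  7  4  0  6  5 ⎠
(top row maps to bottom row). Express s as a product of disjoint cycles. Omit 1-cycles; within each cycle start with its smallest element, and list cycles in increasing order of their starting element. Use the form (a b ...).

(0 1 3 7 5)

Iterating s from 0 gives 0 → 1 → 3 → 7 → 5 → 0; that is the 5-cycle (0 1 3 7 5).
Continuing from each remaining unvisited element yields (0 1 3 7 5).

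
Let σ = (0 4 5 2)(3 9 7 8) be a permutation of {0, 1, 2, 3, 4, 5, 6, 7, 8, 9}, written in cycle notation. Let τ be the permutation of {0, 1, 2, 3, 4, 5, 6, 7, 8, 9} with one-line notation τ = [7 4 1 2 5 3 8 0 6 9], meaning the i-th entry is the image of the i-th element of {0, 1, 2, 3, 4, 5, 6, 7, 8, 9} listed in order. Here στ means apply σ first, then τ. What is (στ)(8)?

(στ)(8) = τ(σ(8)). σ(8) = 3, then τ(3) = 2. So (στ)(8) = 2.

2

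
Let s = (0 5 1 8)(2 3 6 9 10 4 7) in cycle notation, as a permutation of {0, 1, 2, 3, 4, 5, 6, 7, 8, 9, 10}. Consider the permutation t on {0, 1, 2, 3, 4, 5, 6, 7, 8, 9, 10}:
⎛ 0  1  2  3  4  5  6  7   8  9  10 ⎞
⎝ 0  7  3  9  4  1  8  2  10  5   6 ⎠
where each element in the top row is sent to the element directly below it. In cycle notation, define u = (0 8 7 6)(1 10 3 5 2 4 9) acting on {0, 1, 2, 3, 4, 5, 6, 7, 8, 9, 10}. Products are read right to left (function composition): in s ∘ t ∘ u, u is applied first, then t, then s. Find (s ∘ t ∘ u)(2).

7

Apply the permutations in order: u(2) = 4, then t(4) = 4, then s(4) = 7. So (s ∘ t ∘ u)(2) = 7.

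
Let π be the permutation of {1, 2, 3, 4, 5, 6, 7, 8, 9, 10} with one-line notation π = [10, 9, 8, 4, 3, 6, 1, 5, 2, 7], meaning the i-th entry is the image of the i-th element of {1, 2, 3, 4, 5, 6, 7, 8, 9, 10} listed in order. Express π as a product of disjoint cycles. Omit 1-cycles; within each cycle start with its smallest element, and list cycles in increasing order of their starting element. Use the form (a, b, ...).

(1, 10, 7)(2, 9)(3, 8, 5)

From 1: 1 → 10 → 7 → 1, closing the cycle (1, 10, 7).
Continuing from each remaining unvisited element yields (1, 10, 7)(2, 9)(3, 8, 5).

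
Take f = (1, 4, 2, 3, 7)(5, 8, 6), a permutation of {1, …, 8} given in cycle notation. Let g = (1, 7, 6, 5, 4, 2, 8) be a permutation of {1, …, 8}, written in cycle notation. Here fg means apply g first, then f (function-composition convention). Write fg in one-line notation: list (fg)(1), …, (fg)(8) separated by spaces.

(fg)(x) = f(g(x)). Computing each image: f(g(1)) = f(7) = 1, f(g(2)) = f(8) = 6, f(g(3)) = f(3) = 7, f(g(4)) = f(2) = 3, f(g(5)) = f(4) = 2, f(g(6)) = f(5) = 8, f(g(7)) = f(6) = 5, f(g(8)) = f(1) = 4.
Hence fg = [1 6 7 3 2 8 5 4].

1 6 7 3 2 8 5 4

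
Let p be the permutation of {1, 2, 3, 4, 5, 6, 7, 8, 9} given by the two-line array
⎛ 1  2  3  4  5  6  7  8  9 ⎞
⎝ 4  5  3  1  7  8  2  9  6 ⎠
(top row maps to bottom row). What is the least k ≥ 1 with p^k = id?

6

Decomposing into disjoint cycles gives cycle lengths 3, 3, 2, 1.
The order is lcm(3, 3, 2) = 6.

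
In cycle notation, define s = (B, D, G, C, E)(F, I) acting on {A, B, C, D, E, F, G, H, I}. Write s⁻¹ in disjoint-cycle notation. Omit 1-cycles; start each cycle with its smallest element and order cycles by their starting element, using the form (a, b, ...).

(B, E, C, G, D)(F, I)

Inverting a permutation written in cycle notation just reverses the order within every cycle.
Reversing each cycle of s and rotating so the smallest element leads gives (B, E, C, G, D)(F, I).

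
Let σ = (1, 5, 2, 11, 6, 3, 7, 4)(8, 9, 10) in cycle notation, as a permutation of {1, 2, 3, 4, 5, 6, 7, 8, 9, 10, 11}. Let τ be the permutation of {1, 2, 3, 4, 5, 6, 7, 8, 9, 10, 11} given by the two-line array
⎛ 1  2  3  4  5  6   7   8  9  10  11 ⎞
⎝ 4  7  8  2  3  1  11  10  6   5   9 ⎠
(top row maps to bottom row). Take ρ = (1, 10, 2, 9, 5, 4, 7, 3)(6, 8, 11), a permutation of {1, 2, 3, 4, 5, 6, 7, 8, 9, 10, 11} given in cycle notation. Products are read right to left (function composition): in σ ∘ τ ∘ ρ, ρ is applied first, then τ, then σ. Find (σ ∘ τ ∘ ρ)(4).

Chase 4: ρ(4) = 7; τ(7) = 11; σ(11) = 6. Hence (σ ∘ τ ∘ ρ)(4) = 6.

6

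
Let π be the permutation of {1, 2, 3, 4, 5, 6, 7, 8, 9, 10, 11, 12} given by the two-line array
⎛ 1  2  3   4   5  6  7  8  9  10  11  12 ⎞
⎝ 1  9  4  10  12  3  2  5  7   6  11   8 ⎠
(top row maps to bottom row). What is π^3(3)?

Tracing 3 → 4 → … returns to 3 after 4 steps, so 3 lies in a 4-cycle (3 4 10 6).
Stepping 3 places around the cycle: 3 → 4 → 10 → 6.

6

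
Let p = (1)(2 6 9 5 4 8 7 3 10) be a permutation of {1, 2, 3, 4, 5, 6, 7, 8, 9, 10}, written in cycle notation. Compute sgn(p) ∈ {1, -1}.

1

The cycle lengths are 9, 1.
A cycle of length ℓ contributes ℓ−1 transpositions, so p is a product of 8 transpositions — even.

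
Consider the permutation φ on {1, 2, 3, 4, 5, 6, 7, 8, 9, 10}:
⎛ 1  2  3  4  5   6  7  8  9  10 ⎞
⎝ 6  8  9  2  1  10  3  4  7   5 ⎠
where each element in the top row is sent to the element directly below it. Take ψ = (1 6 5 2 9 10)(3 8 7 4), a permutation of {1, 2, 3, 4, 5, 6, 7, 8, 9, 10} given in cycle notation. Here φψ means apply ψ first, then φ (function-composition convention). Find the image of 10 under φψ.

6

ψ(10) = 1, then φ(1) = 6; composing gives (φψ)(10) = 6.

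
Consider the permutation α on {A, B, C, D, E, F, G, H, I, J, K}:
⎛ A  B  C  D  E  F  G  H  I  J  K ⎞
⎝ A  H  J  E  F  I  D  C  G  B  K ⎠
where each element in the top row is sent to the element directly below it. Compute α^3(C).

Tracing C → J → … returns to C after 4 steps, so C lies in a 4-cycle (B H C J).
Advancing 3 steps from C: C → J → B → H.

H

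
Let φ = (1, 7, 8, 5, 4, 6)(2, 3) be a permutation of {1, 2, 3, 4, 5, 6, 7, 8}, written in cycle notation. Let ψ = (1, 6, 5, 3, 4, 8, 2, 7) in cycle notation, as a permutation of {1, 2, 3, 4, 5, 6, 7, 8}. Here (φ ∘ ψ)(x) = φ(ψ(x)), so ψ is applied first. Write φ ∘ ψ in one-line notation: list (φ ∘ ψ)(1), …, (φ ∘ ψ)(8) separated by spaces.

(φ ∘ ψ)(x) = φ(ψ(x)). Computing each image: φ(ψ(1)) = φ(6) = 1, φ(ψ(2)) = φ(7) = 8, φ(ψ(3)) = φ(4) = 6, φ(ψ(4)) = φ(8) = 5, φ(ψ(5)) = φ(3) = 2, φ(ψ(6)) = φ(5) = 4, φ(ψ(7)) = φ(1) = 7, φ(ψ(8)) = φ(2) = 3.
Hence φ ∘ ψ = [1 8 6 5 2 4 7 3].

1 8 6 5 2 4 7 3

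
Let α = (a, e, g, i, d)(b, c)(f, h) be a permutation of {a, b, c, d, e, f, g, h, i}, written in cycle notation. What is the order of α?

The disjoint cycles have lengths 5, 2, 2.
The order is lcm(5, 2, 2) = 10.

10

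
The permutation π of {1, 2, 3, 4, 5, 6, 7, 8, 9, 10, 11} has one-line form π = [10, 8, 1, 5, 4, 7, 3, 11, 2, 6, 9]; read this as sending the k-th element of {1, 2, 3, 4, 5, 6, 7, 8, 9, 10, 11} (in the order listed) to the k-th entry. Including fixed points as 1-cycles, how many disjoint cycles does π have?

3

The cycle decomposition is (1 10 6 7 3)(2 8 11 9)(4 5), which has 3 cycles (counting 1-cycles).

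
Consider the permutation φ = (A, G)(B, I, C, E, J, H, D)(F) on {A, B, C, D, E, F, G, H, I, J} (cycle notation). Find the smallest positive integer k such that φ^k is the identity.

The cycle type of φ is (7, 2, 1).
Since disjoint cycles commute, ord(φ) = lcm(7, 2) = 14.

14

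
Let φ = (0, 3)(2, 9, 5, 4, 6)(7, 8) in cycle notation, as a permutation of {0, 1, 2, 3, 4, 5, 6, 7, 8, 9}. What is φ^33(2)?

2 lies in the 5-cycle (2, 9, 5, 4, 6).
Since the cycle has length 5, φ^33 acts on it the same as φ^3 (33 mod 5 = 3).
Advancing 3 steps from 2: 2 → 9 → 5 → 4.

4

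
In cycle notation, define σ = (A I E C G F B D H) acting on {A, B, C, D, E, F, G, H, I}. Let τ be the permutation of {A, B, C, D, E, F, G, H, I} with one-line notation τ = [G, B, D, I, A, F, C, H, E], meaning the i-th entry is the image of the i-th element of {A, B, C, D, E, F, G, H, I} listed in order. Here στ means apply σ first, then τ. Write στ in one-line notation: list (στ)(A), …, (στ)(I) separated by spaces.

Chase each element through σ then τ: A → I → E; B → D → I; C → G → C; D → H → H; E → C → D; F → B → B; G → F → F; H → A → G; I → E → A.
So στ in one-line form is E I C H D B F G A.

E I C H D B F G A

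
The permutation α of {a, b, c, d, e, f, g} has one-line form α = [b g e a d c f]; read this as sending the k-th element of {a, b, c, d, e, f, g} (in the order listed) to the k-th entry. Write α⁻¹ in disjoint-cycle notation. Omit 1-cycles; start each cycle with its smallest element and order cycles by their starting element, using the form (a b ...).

(a d e c f g b)

The cycle decomposition of α is (a b g f c e d).
The inverse reverses every cycle; in canonical form, α⁻¹ = (a d e c f g b).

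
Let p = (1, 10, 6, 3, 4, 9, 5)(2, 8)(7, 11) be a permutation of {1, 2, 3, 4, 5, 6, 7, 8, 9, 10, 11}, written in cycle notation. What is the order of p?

The disjoint cycles have lengths 7, 2, 2.
The order of p is the least common multiple of its cycle lengths: lcm(7, 2, 2) = 14.

14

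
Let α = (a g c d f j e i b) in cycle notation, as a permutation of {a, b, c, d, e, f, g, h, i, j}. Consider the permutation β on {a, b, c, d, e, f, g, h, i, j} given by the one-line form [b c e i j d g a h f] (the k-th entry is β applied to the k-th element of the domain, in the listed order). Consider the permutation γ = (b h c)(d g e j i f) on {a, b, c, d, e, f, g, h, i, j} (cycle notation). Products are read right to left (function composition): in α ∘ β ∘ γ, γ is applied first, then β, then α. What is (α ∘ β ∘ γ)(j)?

h

(α ∘ β ∘ γ)(j) = α(β(γ(j))). γ(j) = i, then β(i) = h, then α(h) = h, so the result is h.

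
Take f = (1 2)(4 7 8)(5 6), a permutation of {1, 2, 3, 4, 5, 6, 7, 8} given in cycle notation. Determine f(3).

3

3 does not appear in any cycle of f, so it is a fixed point: f(3) = 3.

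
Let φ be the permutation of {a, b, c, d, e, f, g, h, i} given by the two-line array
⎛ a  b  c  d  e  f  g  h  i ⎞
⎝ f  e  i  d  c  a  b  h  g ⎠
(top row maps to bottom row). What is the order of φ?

The disjoint-cycle form of φ has cycle lengths 5, 2, 1, 1.
The order is lcm(5, 2) = 10.

10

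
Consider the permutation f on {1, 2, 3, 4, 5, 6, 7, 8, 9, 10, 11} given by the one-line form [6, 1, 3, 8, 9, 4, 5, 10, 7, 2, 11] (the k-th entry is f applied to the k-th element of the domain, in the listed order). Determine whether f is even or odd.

odd

In disjoint-cycle form the cycle lengths are 6, 3, 1, 1.
A cycle of length ℓ contributes ℓ−1 transpositions, so f is a product of 5 + 2 = 7 transpositions — odd.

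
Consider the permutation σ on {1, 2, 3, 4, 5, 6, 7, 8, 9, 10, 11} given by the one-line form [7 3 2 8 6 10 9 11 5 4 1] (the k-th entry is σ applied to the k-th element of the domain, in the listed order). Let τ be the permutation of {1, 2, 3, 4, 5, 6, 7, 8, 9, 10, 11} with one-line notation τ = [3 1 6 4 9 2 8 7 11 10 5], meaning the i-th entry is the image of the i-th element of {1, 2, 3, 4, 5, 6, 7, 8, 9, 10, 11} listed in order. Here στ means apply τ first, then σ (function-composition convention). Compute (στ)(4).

8

τ(4) = 4, then σ(4) = 8; composing gives (στ)(4) = 8.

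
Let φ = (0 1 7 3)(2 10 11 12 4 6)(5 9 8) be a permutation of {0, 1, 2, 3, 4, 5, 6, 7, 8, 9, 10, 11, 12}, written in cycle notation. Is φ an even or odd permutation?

even

The cycle lengths are 6, 4, 3.
A cycle is odd iff its length is even; φ has 2 even-length cycles, so sgn(φ) = (−1)^2 and φ is even.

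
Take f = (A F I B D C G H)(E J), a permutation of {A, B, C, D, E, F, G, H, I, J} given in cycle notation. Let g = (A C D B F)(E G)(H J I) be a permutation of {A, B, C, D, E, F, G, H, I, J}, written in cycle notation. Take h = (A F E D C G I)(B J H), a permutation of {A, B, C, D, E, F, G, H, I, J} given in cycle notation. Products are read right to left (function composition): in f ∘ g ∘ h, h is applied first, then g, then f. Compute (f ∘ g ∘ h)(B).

(f ∘ g ∘ h)(B) = f(g(h(B))). h(B) = J, then g(J) = I, then f(I) = B, so the result is B.

B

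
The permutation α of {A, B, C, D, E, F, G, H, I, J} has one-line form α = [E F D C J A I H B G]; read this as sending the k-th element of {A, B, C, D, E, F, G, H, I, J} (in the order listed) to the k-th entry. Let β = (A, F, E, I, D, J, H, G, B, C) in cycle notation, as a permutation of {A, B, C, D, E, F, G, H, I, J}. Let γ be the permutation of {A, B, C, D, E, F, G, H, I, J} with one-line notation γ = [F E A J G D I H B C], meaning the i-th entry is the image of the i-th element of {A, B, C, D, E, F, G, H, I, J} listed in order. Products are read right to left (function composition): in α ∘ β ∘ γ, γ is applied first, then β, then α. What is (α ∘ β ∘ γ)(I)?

Chase I: γ(I) = B; β(B) = C; α(C) = D. Hence (α ∘ β ∘ γ)(I) = D.

D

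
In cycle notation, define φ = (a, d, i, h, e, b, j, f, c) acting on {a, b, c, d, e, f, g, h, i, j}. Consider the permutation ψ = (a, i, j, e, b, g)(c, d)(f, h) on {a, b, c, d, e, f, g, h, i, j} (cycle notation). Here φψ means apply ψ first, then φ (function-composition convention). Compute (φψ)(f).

e

(φψ)(f) = φ(ψ(f)). ψ(f) = h, then φ(h) = e. So (φψ)(f) = e.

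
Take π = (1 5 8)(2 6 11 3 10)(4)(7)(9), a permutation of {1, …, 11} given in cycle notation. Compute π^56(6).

6 lies in the 5-cycle (2 6 11 3 10).
Powers repeat with period 5 on this cycle, and 56 mod 5 = 1, so π^56(6) = π^1(6).
Advancing 1 step from 6: 6 → 11.

11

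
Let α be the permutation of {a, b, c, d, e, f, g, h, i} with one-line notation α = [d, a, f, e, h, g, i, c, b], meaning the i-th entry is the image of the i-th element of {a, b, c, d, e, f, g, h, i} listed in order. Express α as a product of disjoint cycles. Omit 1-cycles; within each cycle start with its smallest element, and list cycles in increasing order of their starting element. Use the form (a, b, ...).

(a, d, e, h, c, f, g, i, b)

Iterating α from a gives a → d → e → h → c → f → g → i → b → a; that is the 9-cycle (a, d, e, h, c, f, g, i, b).
Repeating from the next unused element and collecting all non-trivial cycles gives (a, d, e, h, c, f, g, i, b).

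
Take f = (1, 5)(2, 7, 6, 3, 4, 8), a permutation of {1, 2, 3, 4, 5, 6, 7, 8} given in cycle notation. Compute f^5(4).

4 lies in the 6-cycle (2, 7, 6, 3, 4, 8).
Advancing 5 steps from 4: 4 → 8 → 2 → 7 → 6 → 3.

3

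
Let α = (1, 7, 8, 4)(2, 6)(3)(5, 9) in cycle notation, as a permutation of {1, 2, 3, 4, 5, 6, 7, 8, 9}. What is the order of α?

4

The cycle type of α is (4, 2, 2, 1).
The order is lcm(4, 2, 2) = 4.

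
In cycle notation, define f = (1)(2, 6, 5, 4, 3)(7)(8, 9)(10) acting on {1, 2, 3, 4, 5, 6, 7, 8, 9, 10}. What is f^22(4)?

4 lies in the 5-cycle (2, 6, 5, 4, 3).
Since the cycle has length 5, f^22 acts on it the same as f^2 (22 mod 5 = 2).
Stepping 2 places around the cycle: 4 → 3 → 2.

2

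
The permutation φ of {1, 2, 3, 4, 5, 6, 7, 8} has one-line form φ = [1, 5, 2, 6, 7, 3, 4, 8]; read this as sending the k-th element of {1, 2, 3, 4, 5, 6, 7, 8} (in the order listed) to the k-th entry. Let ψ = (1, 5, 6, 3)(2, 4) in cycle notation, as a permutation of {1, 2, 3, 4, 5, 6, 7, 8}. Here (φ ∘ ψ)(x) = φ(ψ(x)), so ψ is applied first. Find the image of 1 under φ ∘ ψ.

7

ψ(1) = 5, then φ(5) = 7; composing gives (φ ∘ ψ)(1) = 7.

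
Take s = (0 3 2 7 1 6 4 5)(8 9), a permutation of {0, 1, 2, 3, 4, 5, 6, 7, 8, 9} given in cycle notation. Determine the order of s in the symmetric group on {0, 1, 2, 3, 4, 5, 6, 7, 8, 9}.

8

The cycle type of s is (8, 2).
The order is lcm(8, 2) = 8.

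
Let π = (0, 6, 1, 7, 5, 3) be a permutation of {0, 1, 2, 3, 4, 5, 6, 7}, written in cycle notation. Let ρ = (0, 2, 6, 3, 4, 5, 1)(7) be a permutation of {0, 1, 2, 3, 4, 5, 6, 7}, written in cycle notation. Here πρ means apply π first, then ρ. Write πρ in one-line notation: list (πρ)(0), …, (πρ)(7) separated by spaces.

3 7 6 2 5 4 0 1

(πρ)(x) = ρ(π(x)). Computing each image: ρ(π(0)) = ρ(6) = 3, ρ(π(1)) = ρ(7) = 7, ρ(π(2)) = ρ(2) = 6, ρ(π(3)) = ρ(0) = 2, ρ(π(4)) = ρ(4) = 5, ρ(π(5)) = ρ(3) = 4, ρ(π(6)) = ρ(1) = 0, ρ(π(7)) = ρ(5) = 1.
Hence πρ = [3 7 6 2 5 4 0 1].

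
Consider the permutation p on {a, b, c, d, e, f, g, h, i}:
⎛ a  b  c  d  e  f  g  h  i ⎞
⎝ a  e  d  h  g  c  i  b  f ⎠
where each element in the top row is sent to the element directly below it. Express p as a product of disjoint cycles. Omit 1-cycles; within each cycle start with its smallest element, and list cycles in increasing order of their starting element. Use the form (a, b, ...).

(b, e, g, i, f, c, d, h)

From b: b → e → g → i → f → c → d → h → b, closing the cycle (b, e, g, i, f, c, d, h).
Repeating from the next unused element and collecting all non-trivial cycles gives (b, e, g, i, f, c, d, h).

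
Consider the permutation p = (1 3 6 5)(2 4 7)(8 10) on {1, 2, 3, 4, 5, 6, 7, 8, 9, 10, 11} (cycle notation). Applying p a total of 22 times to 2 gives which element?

2 lies in the 3-cycle (2 4 7).
Powers repeat with period 3 on this cycle, and 22 mod 3 = 1, so p^22(2) = p^1(2).
Stepping 1 place around the cycle: 2 → 4.

4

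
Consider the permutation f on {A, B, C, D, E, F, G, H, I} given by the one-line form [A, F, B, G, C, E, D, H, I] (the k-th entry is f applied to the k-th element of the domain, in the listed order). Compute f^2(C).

F

Tracing C → B → … returns to C after 4 steps, so C lies in a 4-cycle (B F E C).
Advancing 2 steps from C: C → B → F.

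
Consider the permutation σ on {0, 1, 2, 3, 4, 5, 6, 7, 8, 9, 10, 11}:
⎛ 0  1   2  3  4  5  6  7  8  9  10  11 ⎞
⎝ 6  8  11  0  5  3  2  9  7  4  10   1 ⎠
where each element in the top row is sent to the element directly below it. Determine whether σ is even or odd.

even

In disjoint-cycle form the cycle lengths are 11, 1.
A cycle is odd iff its length is even; σ has 0 even-length cycles, so sgn(σ) = (−1)^0 and σ is even.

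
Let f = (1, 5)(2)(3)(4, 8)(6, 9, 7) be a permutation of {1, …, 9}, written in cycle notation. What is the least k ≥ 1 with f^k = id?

The disjoint cycles have lengths 3, 2, 2, 1, 1.
The order is lcm(3, 2, 2) = 6.

6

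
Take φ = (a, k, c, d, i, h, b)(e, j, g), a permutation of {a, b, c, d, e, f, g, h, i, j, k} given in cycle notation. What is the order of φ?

21

The cycle type of φ is (7, 3, 1).
The order of φ is the least common multiple of its cycle lengths: lcm(7, 3) = 21.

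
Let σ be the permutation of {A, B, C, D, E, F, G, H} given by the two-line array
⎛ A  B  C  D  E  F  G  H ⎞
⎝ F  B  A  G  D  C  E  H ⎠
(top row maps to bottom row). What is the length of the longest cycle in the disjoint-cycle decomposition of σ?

Decomposing into disjoint cycles gives (A F C)(D G E); the longest has length 3.

3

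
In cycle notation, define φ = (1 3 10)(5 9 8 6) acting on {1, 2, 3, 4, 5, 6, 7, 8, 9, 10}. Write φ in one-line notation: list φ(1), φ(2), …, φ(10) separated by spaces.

3 2 10 4 9 5 7 6 8 1

Each element maps to the next entry in its cycle (wrapping to the front): 1↦3, 2↦2, 3↦10, 4↦4, 5↦9, 6↦5, 7↦7, 8↦6, 9↦8, 10↦1.
So the one-line form is 3 2 10 4 9 5 7 6 8 1.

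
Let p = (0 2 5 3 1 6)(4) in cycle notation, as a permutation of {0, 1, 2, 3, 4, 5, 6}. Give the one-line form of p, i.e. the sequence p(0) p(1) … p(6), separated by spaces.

2 6 5 1 4 3 0

Each element maps to the next entry in its cycle (wrapping to the front): 0↦2, 1↦6, 2↦5, 3↦1, 4↦4, 5↦3, 6↦0.
Listing these in domain order gives 2 6 5 1 4 3 0.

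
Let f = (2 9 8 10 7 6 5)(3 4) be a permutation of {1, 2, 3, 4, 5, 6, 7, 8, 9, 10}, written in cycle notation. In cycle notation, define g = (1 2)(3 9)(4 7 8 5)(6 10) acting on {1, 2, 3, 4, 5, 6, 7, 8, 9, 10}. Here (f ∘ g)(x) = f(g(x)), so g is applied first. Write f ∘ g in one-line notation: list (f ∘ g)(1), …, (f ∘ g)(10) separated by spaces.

Chase each element through g then f: 1 → 2 → 9; 2 → 1 → 1; 3 → 9 → 8; 4 → 7 → 6; 5 → 4 → 3; 6 → 10 → 7; 7 → 8 → 10; 8 → 5 → 2; 9 → 3 → 4; 10 → 6 → 5.
Collecting the images, f ∘ g = [9 1 8 6 3 7 10 2 4 5].

9 1 8 6 3 7 10 2 4 5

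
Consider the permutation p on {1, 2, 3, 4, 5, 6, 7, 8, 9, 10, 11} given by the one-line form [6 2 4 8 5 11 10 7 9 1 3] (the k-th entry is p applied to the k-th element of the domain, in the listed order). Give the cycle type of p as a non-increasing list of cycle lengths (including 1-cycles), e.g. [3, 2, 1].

[8, 1, 1, 1]

The disjoint cycles are (1, 6, 11, 3, 4, 8, 7, 10)(2)(5)(9), with lengths 8, 1, 1, 1 in non-increasing order.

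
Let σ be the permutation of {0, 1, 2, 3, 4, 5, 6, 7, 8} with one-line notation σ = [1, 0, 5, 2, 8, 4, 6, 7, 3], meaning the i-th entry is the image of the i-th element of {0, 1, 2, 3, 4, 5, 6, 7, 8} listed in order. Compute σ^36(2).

Tracing 2 → 5 → … returns to 2 after 5 steps, so 2 lies in a 5-cycle (2 5 4 8 3).
Powers repeat with period 5 on this cycle, and 36 mod 5 = 1, so σ^36(2) = σ^1(2).
Stepping 1 place around the cycle: 2 → 5.

5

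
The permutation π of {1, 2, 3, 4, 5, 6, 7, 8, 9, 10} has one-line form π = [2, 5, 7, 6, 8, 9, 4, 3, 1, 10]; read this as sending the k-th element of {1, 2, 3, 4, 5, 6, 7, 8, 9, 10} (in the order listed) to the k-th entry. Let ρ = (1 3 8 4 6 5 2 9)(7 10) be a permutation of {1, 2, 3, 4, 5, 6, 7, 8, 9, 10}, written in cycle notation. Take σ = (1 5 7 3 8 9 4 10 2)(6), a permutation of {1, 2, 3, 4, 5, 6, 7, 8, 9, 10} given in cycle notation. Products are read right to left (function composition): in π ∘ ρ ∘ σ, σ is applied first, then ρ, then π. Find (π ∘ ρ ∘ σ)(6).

8

Apply the permutations in order: σ(6) = 6, then ρ(6) = 5, then π(5) = 8. So (π ∘ ρ ∘ σ)(6) = 8.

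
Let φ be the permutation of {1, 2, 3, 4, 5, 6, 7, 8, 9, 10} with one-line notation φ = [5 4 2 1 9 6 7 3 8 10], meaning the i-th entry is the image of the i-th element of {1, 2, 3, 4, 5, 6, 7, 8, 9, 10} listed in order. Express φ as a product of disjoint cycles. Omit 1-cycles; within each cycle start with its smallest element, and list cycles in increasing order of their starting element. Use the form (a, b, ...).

From 1: 1 → 5 → 9 → 8 → 3 → 2 → 4 → 1, closing the cycle (1, 5, 9, 8, 3, 2, 4).
Continuing from each remaining unvisited element yields (1, 5, 9, 8, 3, 2, 4).

(1, 5, 9, 8, 3, 2, 4)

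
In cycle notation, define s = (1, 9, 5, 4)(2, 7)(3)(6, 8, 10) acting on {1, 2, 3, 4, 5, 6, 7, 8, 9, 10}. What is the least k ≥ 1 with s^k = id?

12

The disjoint cycles have lengths 4, 3, 2, 1.
The order is lcm(4, 3, 2) = 12.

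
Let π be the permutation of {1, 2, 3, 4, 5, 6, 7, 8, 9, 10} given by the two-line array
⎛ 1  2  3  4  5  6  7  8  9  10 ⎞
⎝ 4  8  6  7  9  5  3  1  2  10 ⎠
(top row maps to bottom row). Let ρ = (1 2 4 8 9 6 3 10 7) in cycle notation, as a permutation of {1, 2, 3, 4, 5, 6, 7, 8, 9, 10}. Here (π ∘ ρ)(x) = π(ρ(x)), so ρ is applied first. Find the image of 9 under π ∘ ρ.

5

(π ∘ ρ)(9) = π(ρ(9)). ρ(9) = 6, then π(6) = 5. So (π ∘ ρ)(9) = 5.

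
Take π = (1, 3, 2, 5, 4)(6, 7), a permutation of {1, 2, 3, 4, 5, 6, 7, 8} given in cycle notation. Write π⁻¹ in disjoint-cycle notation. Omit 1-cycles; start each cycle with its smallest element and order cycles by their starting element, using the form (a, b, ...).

If π sends a → b within a cycle, π⁻¹ sends b → a; equivalently, reverse each cycle.
After reversing and putting each cycle's least element first, π⁻¹ = (1, 4, 5, 2, 3)(6, 7).

(1, 4, 5, 2, 3)(6, 7)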